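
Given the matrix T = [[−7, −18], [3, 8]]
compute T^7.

[[−259, −774], [129, 386]]

tr T = 1 and det T = −2, so the characteristic polynomial is λ² − (1)λ + (−2) with roots 2 and −1.
Eigenvectors give P = [[−2, −3], [1, 1]] with P⁻¹ = [[1, 3], [−1, −2]], and T = P·diag(2, −1)·P⁻¹.
Then T^7 = P·diag(128, −1)·P⁻¹ = [[−256, 3], [128, −1]] · [[1, 3], [−1, −2]] = [[−259, −774], [129, 386]].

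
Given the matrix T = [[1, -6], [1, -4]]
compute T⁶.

[[-125, 378], [-63, 190]]

tr T = -3 and det T = 2, so the characteristic polynomial is λ² − (-3)λ + (2) with roots -1 and -2.
Eigenvectors give P = [[3, -2], [1, -1]] with P⁻¹ = [[1, -2], [1, -3]], and T = P·diag(-1, -2)·P⁻¹.
Then T⁶ = P·diag(1, 64)·P⁻¹ = [[3, -128], [1, -64]] · [[1, -2], [1, -3]] = [[-125, 378], [-63, 190]].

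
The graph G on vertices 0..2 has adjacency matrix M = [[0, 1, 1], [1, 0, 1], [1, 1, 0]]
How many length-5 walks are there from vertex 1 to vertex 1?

The number of length-5 walks from vertex 1 to vertex 1 is entry (1,1) of M^5, where M is the adjacency matrix.
M^2 = [[2, 1, 1], [1, 2, 1], [1, 1, 2]]
M^3 = [[2, 3, 3], [3, 2, 3], [3, 3, 2]]
M^4 = [[6, 5, 5], [5, 6, 5], [5, 5, 6]]
M^5 = [[10, 11, 11], [11, 10, 11], [11, 11, 10]]

10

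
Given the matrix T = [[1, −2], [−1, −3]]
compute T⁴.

[[17, 56], [28, 129]]

T² = [[3, 4], [2, 11]]
T³ = [[−1, −18], [−9, −37]]
T⁴ = [[17, 56], [28, 129]]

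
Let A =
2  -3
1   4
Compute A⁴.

[[-107, -252], [84, 61]]

A² = [[1, -18], [6, 13]]
A³ = [[-16, -75], [25, 34]]
A⁴ = [[-107, -252], [84, 61]]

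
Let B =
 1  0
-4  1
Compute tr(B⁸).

B = I + N where N = [[0, 0], [-4, 0]] is strictly lower-triangular, so N² = 0.
(I + N)⁸ = I + 8·N = [[1, 0], [-32, 1]].

2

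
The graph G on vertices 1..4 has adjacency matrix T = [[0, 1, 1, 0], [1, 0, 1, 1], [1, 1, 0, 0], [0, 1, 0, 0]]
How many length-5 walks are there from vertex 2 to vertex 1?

17

The number of length-5 walks from vertex 2 to vertex 1 is entry (2,1) of T^5, where T is the adjacency matrix.
T^2 = [[2, 1, 1, 1], [1, 3, 1, 0], [1, 1, 2, 1], [1, 0, 1, 1]]
T^3 = [[2, 4, 3, 1], [4, 2, 4, 3], [3, 4, 2, 1], [1, 3, 1, 0]]
T^4 = [[7, 6, 6, 4], [6, 11, 6, 2], [6, 6, 7, 4], [4, 2, 4, 3]]
T^5 = [[12, 17, 13, 6], [17, 14, 17, 11], [13, 17, 12, 6], [6, 11, 6, 2]]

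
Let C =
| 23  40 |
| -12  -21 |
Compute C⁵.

tr C = 2 and det C = -3, so the characteristic polynomial is λ² − (2)λ + (-3) with roots -1 and 3.
Eigenvectors give P = [[-5, -2], [3, 1]] with P⁻¹ = [[1, 2], [-3, -5]], and C = P·diag(-1, 3)·P⁻¹.
Then C⁵ = P·diag(-1, 243)·P⁻¹ = [[5, -486], [-3, 243]] · [[1, 2], [-3, -5]] = [[1463, 2440], [-732, -1221]].

[[1463, 2440], [-732, -1221]]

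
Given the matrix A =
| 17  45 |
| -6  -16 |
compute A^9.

[[3077, 7695], [-1026, -2566]]

tr A = 1 and det A = -2, so the characteristic polynomial is λ² − (1)λ + (-2) with roots -1 and 2.
Eigenvectors give P = [[-5, -3], [2, 1]] with P⁻¹ = [[1, 3], [-2, -5]], and A = P·diag(-1, 2)·P⁻¹.
Then A^9 = P·diag(-1, 512)·P⁻¹ = [[5, -1536], [-2, 512]] · [[1, 3], [-2, -5]] = [[3077, 7695], [-1026, -2566]].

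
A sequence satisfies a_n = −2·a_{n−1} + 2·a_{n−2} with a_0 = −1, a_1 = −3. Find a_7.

With companion matrix B = [[−2, 2], [1, 0]], [a_n, a_{n−1}]ᵀ = B·[a_{n−1}, a_{n−2}]ᵀ, so [a_7, a_6]ᵀ = B⁶·[a_1, a_0]ᵀ.
B⁶ = [[328, −240], [−120, 88]], giving [a_7, a_6]ᵀ = [[−744], [272]].

−744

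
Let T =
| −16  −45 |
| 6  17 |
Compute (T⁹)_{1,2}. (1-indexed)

tr T = 1 and det T = −2, so the characteristic polynomial is λ² − (1)λ + (−2) with roots 2 and −1.
Eigenvectors give P = [[5, 3], [−2, −1]] with P⁻¹ = [[−1, −3], [2, 5]], and T = P·diag(2, −1)·P⁻¹.
Then T⁹ = P·diag(512, −1)·P⁻¹ = [[2560, −3], [−1024, 1]] · [[−1, −3], [2, 5]] = [[−2566, −7695], [1026, 3077]].

−7695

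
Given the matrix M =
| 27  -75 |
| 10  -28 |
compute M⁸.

tr M = -1 and det M = -6, so the characteristic polynomial is λ² − (-1)λ + (-6) with roots -3 and 2.
Eigenvectors give P = [[-5, 3], [-2, 1]] with P⁻¹ = [[1, -3], [2, -5]], and M = P·diag(-3, 2)·P⁻¹.
Then M⁸ = P·diag(6561, 256)·P⁻¹ = [[-32805, 768], [-13122, 256]] · [[1, -3], [2, -5]] = [[-31269, 94575], [-12610, 38086]].

[[-31269, 94575], [-12610, 38086]]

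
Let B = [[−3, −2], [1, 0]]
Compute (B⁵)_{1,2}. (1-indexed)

tr B = −3 and det B = 2, so the characteristic polynomial is λ² − (−3)λ + (2) with roots −1 and −2.
Eigenvectors give P = [[−1, 2], [1, −1]] with P⁻¹ = [[1, 2], [1, 1]], and B = P·diag(−1, −2)·P⁻¹.
Then B⁵ = P·diag(−1, −32)·P⁻¹ = [[1, −64], [−1, 32]] · [[1, 2], [1, 1]] = [[−63, −62], [31, 30]].

−62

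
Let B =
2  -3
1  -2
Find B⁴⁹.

B² = I (check: tr B = 0 and det B = -1), so B⁴⁹ = B since 49 is odd.

[[2, -3], [1, -2]]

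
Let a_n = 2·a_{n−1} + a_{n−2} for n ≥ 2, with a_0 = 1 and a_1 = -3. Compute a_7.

-437

With companion matrix A = [[2, 1], [1, 0]], [a_n, a_{n−1}]ᵀ = A·[a_{n−1}, a_{n−2}]ᵀ, so [a_7, a_6]ᵀ = A^6·[a_1, a_0]ᵀ.
A^6 = [[169, 70], [70, 29]], giving [a_7, a_6]ᵀ = [[-437], [-181]].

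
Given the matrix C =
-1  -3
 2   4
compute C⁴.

[[-29, -45], [30, 46]]

tr C = 3 and det C = 2, so the characteristic polynomial is λ² − (3)λ + (2) with roots 1 and 2.
Eigenvectors give P = [[3, -1], [-2, 1]] with P⁻¹ = [[1, 1], [2, 3]], and C = P·diag(1, 2)·P⁻¹.
Then C⁴ = P·diag(1, 16)·P⁻¹ = [[3, -16], [-2, 16]] · [[1, 1], [2, 3]] = [[-29, -45], [30, 46]].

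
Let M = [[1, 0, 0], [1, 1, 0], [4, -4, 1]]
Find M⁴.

[[1, 0, 0], [4, 1, 0], [-8, -16, 1]]

M = I + N where N = [[0, 0, 0], [1, 0, 0], [4, -4, 0]] is strictly lower-triangular, so N³ = 0.
(I + N)⁴ = I + 4·N + 6·N² = [[1, 0, 0], [4, 1, 0], [-8, -16, 1]].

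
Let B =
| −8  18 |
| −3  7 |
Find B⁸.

[[766, −1530], [255, −509]]

tr B = −1 and det B = −2, so the characteristic polynomial is λ² − (−1)λ + (−2) with roots 1 and −2.
Eigenvectors give P = [[−2, 3], [−1, 1]] with P⁻¹ = [[1, −3], [1, −2]], and B = P·diag(1, −2)·P⁻¹.
Then B⁸ = P·diag(1, 256)·P⁻¹ = [[−2, 768], [−1, 256]] · [[1, −3], [1, −2]] = [[766, −1530], [255, −509]].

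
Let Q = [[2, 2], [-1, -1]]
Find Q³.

Q² = Q (a projection; rank 1, trace 1), so Q³ = Q.

[[2, 2], [-1, -1]]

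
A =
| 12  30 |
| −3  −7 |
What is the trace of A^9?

tr A = 5 and det A = 6, so the characteristic polynomial is λ² − (5)λ + (6) with roots 3 and 2.
Eigenvectors give P = [[10, 3], [−3, −1]] with P⁻¹ = [[1, 3], [−3, −10]], and A = P·diag(3, 2)·P⁻¹.
Then A^9 = P·diag(19683, 512)·P⁻¹ = [[196830, 1536], [−59049, −512]] · [[1, 3], [−3, −10]] = [[192222, 575130], [−57513, −172027]].

20195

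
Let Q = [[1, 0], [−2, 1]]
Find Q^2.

[[1, 0], [−4, 1]]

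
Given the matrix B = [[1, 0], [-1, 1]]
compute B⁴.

[[1, 0], [-4, 1]]

B = I + N where N = [[0, 0], [-1, 0]] is strictly lower-triangular, so N² = 0.
(I + N)⁴ = I + 4·N = [[1, 0], [-4, 1]].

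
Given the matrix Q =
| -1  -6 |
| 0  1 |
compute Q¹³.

[[-1, -6], [0, 1]]

Q² = I (check: tr Q = 0 and det Q = -1), so Q¹³ = Q since 13 is odd.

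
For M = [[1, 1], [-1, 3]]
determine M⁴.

[[-16, 32], [-32, 48]]

M² = [[0, 4], [-4, 8]]
M³ = [[-4, 12], [-12, 20]]
M⁴ = [[-16, 32], [-32, 48]]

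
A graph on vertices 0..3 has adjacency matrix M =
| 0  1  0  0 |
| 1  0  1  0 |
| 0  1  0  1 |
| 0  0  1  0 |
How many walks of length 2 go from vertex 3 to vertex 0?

0

The number of length-2 walks from vertex 3 to vertex 0 is entry (3,0) of M^2, where M is the adjacency matrix.
M^2 = [[1, 0, 1, 0], [0, 2, 0, 1], [1, 0, 2, 0], [0, 1, 0, 1]]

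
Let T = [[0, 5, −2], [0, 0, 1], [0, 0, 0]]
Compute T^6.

T is strictly triangular, hence nilpotent: T^3 = 0, so T^6 = 0.

[[0, 0, 0], [0, 0, 0], [0, 0, 0]]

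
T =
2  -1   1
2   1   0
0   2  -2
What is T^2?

[[2, -1, 0], [6, -1, 2], [4, -2, 4]]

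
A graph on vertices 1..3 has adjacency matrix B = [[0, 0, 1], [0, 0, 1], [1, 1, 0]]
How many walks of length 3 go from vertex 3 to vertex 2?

The number of length-3 walks from vertex 3 to vertex 2 is entry (3,2) of B³, where B is the adjacency matrix.
B² = [[1, 1, 0], [1, 1, 0], [0, 0, 2]]
B³ = [[0, 0, 2], [0, 0, 2], [2, 2, 0]]

2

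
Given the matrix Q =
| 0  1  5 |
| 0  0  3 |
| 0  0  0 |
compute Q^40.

Q is strictly triangular, hence nilpotent: Q^3 = 0, so Q^40 = 0.

[[0, 0, 0], [0, 0, 0], [0, 0, 0]]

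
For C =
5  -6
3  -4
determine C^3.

[[17, -18], [9, -10]]

tr C = 1 and det C = -2, so the characteristic polynomial is λ² − (1)λ + (-2) with roots -1 and 2.
Eigenvectors give P = [[-1, -2], [-1, -1]] with P⁻¹ = [[1, -2], [-1, 1]], and C = P·diag(-1, 2)·P⁻¹.
Then C^3 = P·diag(-1, 8)·P⁻¹ = [[1, -16], [1, -8]] · [[1, -2], [-1, 1]] = [[17, -18], [9, -10]].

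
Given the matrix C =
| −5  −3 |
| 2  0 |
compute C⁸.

[[19171, 18915], [−12610, −12354]]

tr C = −5 and det C = 6, so the characteristic polynomial is λ² − (−5)λ + (6) with roots −2 and −3.
Eigenvectors give P = [[−1, 3], [1, −2]] with P⁻¹ = [[2, 3], [1, 1]], and C = P·diag(−2, −3)·P⁻¹.
Then C⁸ = P·diag(256, 6561)·P⁻¹ = [[−256, 19683], [256, −13122]] · [[2, 3], [1, 1]] = [[19171, 18915], [−12610, −12354]].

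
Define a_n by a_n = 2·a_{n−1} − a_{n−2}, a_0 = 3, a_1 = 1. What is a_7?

−11

With companion matrix B = [[2, −1], [1, 0]], [a_n, a_{n−1}]ᵀ = B·[a_{n−1}, a_{n−2}]ᵀ, so [a_7, a_6]ᵀ = B⁶·[a_1, a_0]ᵀ.
B⁶ = [[7, −6], [6, −5]], giving [a_7, a_6]ᵀ = [[−11], [−9]].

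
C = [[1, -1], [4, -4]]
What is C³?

[[9, -9], [36, -36]]

C² = [[-3, 3], [-12, 12]]
C³ = [[9, -9], [36, -36]]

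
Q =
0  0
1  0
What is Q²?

Q is strictly triangular, hence nilpotent: Q² = 0, so Q² = 0.

[[0, 0], [0, 0]]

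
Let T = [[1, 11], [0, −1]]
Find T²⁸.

T² = I (check: tr T = 0 and det T = −1), so T²⁸ = I since 28 is even.

[[1, 0], [0, 1]]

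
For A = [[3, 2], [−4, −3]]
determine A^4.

A² = I (check: tr A = 0 and det A = −1), so A^4 = I since 4 is even.

[[1, 0], [0, 1]]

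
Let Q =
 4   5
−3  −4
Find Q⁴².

[[1, 0], [0, 1]]

Q² = I (check: tr Q = 0 and det Q = −1), so Q⁴² = I since 42 is even.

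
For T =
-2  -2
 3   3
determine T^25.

T² = T (a projection; rank 1, trace 1), so T^25 = T.

[[-2, -2], [3, 3]]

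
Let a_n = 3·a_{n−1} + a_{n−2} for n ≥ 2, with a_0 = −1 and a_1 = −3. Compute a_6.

−1189

With companion matrix M = [[3, 1], [1, 0]], [a_n, a_{n−1}]ᵀ = M·[a_{n−1}, a_{n−2}]ᵀ, so [a_6, a_5]ᵀ = M⁵·[a_1, a_0]ᵀ.
M⁵ = [[360, 109], [109, 33]], giving [a_6, a_5]ᵀ = [[−1189], [−360]].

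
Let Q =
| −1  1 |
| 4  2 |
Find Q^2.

[[5, 1], [4, 8]]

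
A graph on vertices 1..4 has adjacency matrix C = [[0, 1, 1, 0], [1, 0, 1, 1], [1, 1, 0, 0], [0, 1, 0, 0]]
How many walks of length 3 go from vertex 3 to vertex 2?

4

The number of length-3 walks from vertex 3 to vertex 2 is entry (3,2) of C³, where C is the adjacency matrix.
C² = [[2, 1, 1, 1], [1, 3, 1, 0], [1, 1, 2, 1], [1, 0, 1, 1]]
C³ = [[2, 4, 3, 1], [4, 2, 4, 3], [3, 4, 2, 1], [1, 3, 1, 0]]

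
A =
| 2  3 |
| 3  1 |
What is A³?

[[53, 48], [48, 37]]

A² = [[13, 9], [9, 10]]
A³ = [[53, 48], [48, 37]]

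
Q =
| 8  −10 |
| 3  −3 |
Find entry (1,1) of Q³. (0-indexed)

−87

tr Q = 5 and det Q = 6, so the characteristic polynomial is λ² − (5)λ + (6) with roots 2 and 3.
Eigenvectors give P = [[−5, 2], [−3, 1]] with P⁻¹ = [[1, −2], [3, −5]], and Q = P·diag(2, 3)·P⁻¹.
Then Q³ = P·diag(8, 27)·P⁻¹ = [[−40, 54], [−24, 27]] · [[1, −2], [3, −5]] = [[122, −190], [57, −87]].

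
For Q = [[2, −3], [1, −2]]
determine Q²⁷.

[[2, −3], [1, −2]]

Q² = I (check: tr Q = 0 and det Q = −1), so Q²⁷ = Q since 27 is odd.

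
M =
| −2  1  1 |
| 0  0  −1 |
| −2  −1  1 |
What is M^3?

M^2 = [[2, −3, −2], [2, 1, −1], [2, −3, 0]]
M^3 = [[0, 4, 3], [−2, 3, 0], [−4, 2, 5]]

[[0, 4, 3], [−2, 3, 0], [−4, 2, 5]]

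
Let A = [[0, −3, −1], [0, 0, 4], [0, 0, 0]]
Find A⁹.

A is strictly triangular, hence nilpotent: A³ = 0, so A⁹ = 0.

[[0, 0, 0], [0, 0, 0], [0, 0, 0]]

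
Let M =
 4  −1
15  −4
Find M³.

M² = I (check: tr M = 0 and det M = −1), so M³ = M since 3 is odd.

[[4, −1], [15, −4]]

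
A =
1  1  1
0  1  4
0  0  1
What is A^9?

[[1, 9, 153], [0, 1, 36], [0, 0, 1]]

A = I + N where N = [[0, 1, 1], [0, 0, 4], [0, 0, 0]] is strictly upper-triangular, so N^3 = 0.
(I + N)^9 = I + 9·N + 36·N^2 = [[1, 9, 153], [0, 1, 36], [0, 0, 1]].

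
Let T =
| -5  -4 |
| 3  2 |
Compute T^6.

tr T = -3 and det T = 2, so the characteristic polynomial is λ² − (-3)λ + (2) with roots -2 and -1.
Eigenvectors give P = [[4, 1], [-3, -1]] with P⁻¹ = [[1, 1], [-3, -4]], and T = P·diag(-2, -1)·P⁻¹.
Then T^6 = P·diag(64, 1)·P⁻¹ = [[256, 1], [-192, -1]] · [[1, 1], [-3, -4]] = [[253, 252], [-189, -188]].

[[253, 252], [-189, -188]]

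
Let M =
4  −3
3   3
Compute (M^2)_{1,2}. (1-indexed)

−21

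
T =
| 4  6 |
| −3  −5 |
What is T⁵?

tr T = −1 and det T = −2, so the characteristic polynomial is λ² − (−1)λ + (−2) with roots −2 and 1.
Eigenvectors give P = [[1, −2], [−1, 1]] with P⁻¹ = [[−1, −2], [−1, −1]], and T = P·diag(−2, 1)·P⁻¹.
Then T⁵ = P·diag(−32, 1)·P⁻¹ = [[−32, −2], [32, 1]] · [[−1, −2], [−1, −1]] = [[34, 66], [−33, −65]].

[[34, 66], [−33, −65]]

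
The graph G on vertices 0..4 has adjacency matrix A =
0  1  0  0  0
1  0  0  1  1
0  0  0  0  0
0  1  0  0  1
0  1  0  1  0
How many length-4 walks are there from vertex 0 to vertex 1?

The number of length-4 walks from vertex 0 to vertex 1 is entry (0,1) of A⁴, where A is the adjacency matrix.
A² = [[1, 0, 0, 1, 1], [0, 3, 0, 1, 1], [0, 0, 0, 0, 0], [1, 1, 0, 2, 1], [1, 1, 0, 1, 2]]
A³ = [[0, 3, 0, 1, 1], [3, 2, 0, 4, 4], [0, 0, 0, 0, 0], [1, 4, 0, 2, 3], [1, 4, 0, 3, 2]]
A⁴ = [[3, 2, 0, 4, 4], [2, 11, 0, 6, 6], [0, 0, 0, 0, 0], [4, 6, 0, 7, 6], [4, 6, 0, 6, 7]]

2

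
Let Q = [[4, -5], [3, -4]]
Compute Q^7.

[[4, -5], [3, -4]]

Q² = I (check: tr Q = 0 and det Q = -1), so Q^7 = Q since 7 is odd.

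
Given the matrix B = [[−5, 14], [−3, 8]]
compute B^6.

[[−377, 882], [−189, 442]]

tr B = 3 and det B = 2, so the characteristic polynomial is λ² − (3)λ + (2) with roots 2 and 1.
Eigenvectors give P = [[2, 7], [1, 3]] with P⁻¹ = [[−3, 7], [1, −2]], and B = P·diag(2, 1)·P⁻¹.
Then B^6 = P·diag(64, 1)·P⁻¹ = [[128, 7], [64, 3]] · [[−3, 7], [1, −2]] = [[−377, 882], [−189, 442]].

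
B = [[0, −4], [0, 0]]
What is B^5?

[[0, 0], [0, 0]]

B is strictly triangular, hence nilpotent: B^2 = 0, so B^5 = 0.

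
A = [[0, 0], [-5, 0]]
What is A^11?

A is strictly triangular, hence nilpotent: A^2 = 0, so A^11 = 0.

[[0, 0], [0, 0]]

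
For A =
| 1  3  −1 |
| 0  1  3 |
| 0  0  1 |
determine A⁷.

[[1, 21, 182], [0, 1, 21], [0, 0, 1]]

A = I + N where N = [[0, 3, −1], [0, 0, 3], [0, 0, 0]] is strictly upper-triangular, so N³ = 0.
(I + N)⁷ = I + 7·N + 21·N² = [[1, 21, 182], [0, 1, 21], [0, 0, 1]].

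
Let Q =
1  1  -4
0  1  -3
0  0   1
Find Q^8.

[[1, 8, -116], [0, 1, -24], [0, 0, 1]]

Q = I + N where N = [[0, 1, -4], [0, 0, -3], [0, 0, 0]] is strictly upper-triangular, so N^3 = 0.
(I + N)^8 = I + 8·N + 28·N^2 = [[1, 8, -116], [0, 1, -24], [0, 0, 1]].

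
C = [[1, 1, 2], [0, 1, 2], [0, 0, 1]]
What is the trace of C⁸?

3

C = I + N where N = [[0, 1, 2], [0, 0, 2], [0, 0, 0]] is strictly upper-triangular, so N³ = 0.
(I + N)⁸ = I + 8·N + 28·N² = [[1, 8, 72], [0, 1, 16], [0, 0, 1]].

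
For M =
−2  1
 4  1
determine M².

[[8, −1], [−4, 5]]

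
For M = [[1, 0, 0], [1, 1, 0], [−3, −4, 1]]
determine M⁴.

[[1, 0, 0], [4, 1, 0], [−36, −16, 1]]

M = I + N where N = [[0, 0, 0], [1, 0, 0], [−3, −4, 0]] is strictly lower-triangular, so N³ = 0.
(I + N)⁴ = I + 4·N + 6·N² = [[1, 0, 0], [4, 1, 0], [−36, −16, 1]].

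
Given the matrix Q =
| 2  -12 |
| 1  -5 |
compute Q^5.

tr Q = -3 and det Q = 2, so the characteristic polynomial is λ² − (-3)λ + (2) with roots -2 and -1.
Eigenvectors give P = [[3, 4], [1, 1]] with P⁻¹ = [[-1, 4], [1, -3]], and Q = P·diag(-2, -1)·P⁻¹.
Then Q^5 = P·diag(-32, -1)·P⁻¹ = [[-96, -4], [-32, -1]] · [[-1, 4], [1, -3]] = [[92, -372], [31, -125]].

[[92, -372], [31, -125]]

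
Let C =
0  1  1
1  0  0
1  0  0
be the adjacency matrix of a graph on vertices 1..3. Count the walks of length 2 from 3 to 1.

The number of length-2 walks from vertex 3 to vertex 1 is entry (3,1) of C^2, where C is the adjacency matrix.
C^2 = [[2, 0, 0], [0, 1, 1], [0, 1, 1]]

0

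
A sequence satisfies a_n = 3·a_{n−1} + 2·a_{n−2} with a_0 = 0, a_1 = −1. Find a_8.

−6279

With companion matrix B = [[3, 2], [1, 0]], [a_n, a_{n−1}]ᵀ = B·[a_{n−1}, a_{n−2}]ᵀ, so [a_8, a_7]ᵀ = B⁷·[a_1, a_0]ᵀ.
B⁷ = [[6279, 3526], [1763, 990]], giving [a_8, a_7]ᵀ = [[−6279], [−1763]].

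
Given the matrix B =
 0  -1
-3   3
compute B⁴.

B² = [[3, -3], [-9, 12]]
B³ = [[9, -12], [-36, 45]]
B⁴ = [[36, -45], [-135, 171]]

[[36, -45], [-135, 171]]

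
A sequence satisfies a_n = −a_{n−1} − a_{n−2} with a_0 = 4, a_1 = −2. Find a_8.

−2

With companion matrix A = [[−1, −1], [1, 0]], [a_n, a_{n−1}]ᵀ = A·[a_{n−1}, a_{n−2}]ᵀ, so [a_8, a_7]ᵀ = A⁷·[a_1, a_0]ᵀ.
A⁷ = [[−1, −1], [1, 0]], giving [a_8, a_7]ᵀ = [[−2], [−2]].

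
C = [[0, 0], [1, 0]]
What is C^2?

C is strictly triangular, hence nilpotent: C^2 = 0, so C^2 = 0.

[[0, 0], [0, 0]]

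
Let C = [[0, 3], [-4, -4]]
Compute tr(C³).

C² = [[-12, -12], [16, 4]]
C³ = [[48, 12], [-16, 32]]

80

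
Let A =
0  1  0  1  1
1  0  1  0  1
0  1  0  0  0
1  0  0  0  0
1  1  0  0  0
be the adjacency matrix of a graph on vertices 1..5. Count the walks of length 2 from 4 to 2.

The number of length-2 walks from vertex 4 to vertex 2 is entry (4,2) of A^2, where A is the adjacency matrix.
A^2 = [[3, 1, 1, 0, 1], [1, 3, 0, 1, 1], [1, 0, 1, 0, 1], [0, 1, 0, 1, 1], [1, 1, 1, 1, 2]]

1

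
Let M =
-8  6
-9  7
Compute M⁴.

tr M = -1 and det M = -2, so the characteristic polynomial is λ² − (-1)λ + (-2) with roots -2 and 1.
Eigenvectors give P = [[1, -2], [1, -3]] with P⁻¹ = [[3, -2], [1, -1]], and M = P·diag(-2, 1)·P⁻¹.
Then M⁴ = P·diag(16, 1)·P⁻¹ = [[16, -2], [16, -3]] · [[3, -2], [1, -1]] = [[46, -30], [45, -29]].

[[46, -30], [45, -29]]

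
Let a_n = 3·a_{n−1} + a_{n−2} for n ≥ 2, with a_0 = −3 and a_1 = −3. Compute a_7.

With companion matrix T = [[3, 1], [1, 0]], [a_n, a_{n−1}]ᵀ = T·[a_{n−1}, a_{n−2}]ᵀ, so [a_7, a_6]ᵀ = T^6·[a_1, a_0]ᵀ.
T^6 = [[1189, 360], [360, 109]], giving [a_7, a_6]ᵀ = [[−4647], [−1407]].

−4647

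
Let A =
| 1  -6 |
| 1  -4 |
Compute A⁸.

[[-509, 1530], [-255, 766]]

tr A = -3 and det A = 2, so the characteristic polynomial is λ² − (-3)λ + (2) with roots -2 and -1.
Eigenvectors give P = [[2, 3], [1, 1]] with P⁻¹ = [[-1, 3], [1, -2]], and A = P·diag(-2, -1)·P⁻¹.
Then A⁸ = P·diag(256, 1)·P⁻¹ = [[512, 3], [256, 1]] · [[-1, 3], [1, -2]] = [[-509, 1530], [-255, 766]].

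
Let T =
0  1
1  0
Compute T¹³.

[[0, 1], [1, 0]]

T² = I (check: tr T = 0 and det T = −1), so T¹³ = T since 13 is odd.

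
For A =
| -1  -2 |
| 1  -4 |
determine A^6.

[[-601, 1330], [-665, 1394]]

tr A = -5 and det A = 6, so the characteristic polynomial is λ² − (-5)λ + (6) with roots -2 and -3.
Eigenvectors give P = [[2, -1], [1, -1]] with P⁻¹ = [[1, -1], [1, -2]], and A = P·diag(-2, -3)·P⁻¹.
Then A^6 = P·diag(64, 729)·P⁻¹ = [[128, -729], [64, -729]] · [[1, -1], [1, -2]] = [[-601, 1330], [-665, 1394]].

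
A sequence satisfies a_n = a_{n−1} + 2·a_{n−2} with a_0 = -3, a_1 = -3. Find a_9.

-1023

With companion matrix Q = [[1, 2], [1, 0]], [a_n, a_{n−1}]ᵀ = Q·[a_{n−1}, a_{n−2}]ᵀ, so [a_9, a_8]ᵀ = Q⁸·[a_1, a_0]ᵀ.
Q⁸ = [[171, 170], [85, 86]], giving [a_9, a_8]ᵀ = [[-1023], [-513]].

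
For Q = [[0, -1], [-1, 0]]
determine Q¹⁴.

[[1, 0], [0, 1]]

Q² = I (check: tr Q = 0 and det Q = -1), so Q¹⁴ = I since 14 is even.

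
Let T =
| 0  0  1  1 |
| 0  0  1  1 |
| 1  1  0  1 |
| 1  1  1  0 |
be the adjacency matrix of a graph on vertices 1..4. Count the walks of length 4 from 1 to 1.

The number of length-4 walks from vertex 1 to vertex 1 is entry (1,1) of T⁴, where T is the adjacency matrix.
T² = [[2, 2, 1, 1], [2, 2, 1, 1], [1, 1, 3, 2], [1, 1, 2, 3]]
T³ = [[2, 2, 5, 5], [2, 2, 5, 5], [5, 5, 4, 5], [5, 5, 5, 4]]
T⁴ = [[10, 10, 9, 9], [10, 10, 9, 9], [9, 9, 15, 14], [9, 9, 14, 15]]

10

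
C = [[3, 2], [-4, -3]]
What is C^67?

[[3, 2], [-4, -3]]

C² = I (check: tr C = 0 and det C = -1), so C^67 = C since 67 is odd.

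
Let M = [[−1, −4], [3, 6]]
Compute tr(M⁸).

tr M = 5 and det M = 6, so the characteristic polynomial is λ² − (5)λ + (6) with roots 2 and 3.
Eigenvectors give P = [[−4, 1], [3, −1]] with P⁻¹ = [[−1, −1], [−3, −4]], and M = P·diag(2, 3)·P⁻¹.
Then M⁸ = P·diag(256, 6561)·P⁻¹ = [[−1024, 6561], [768, −6561]] · [[−1, −1], [−3, −4]] = [[−18659, −25220], [18915, 25476]].

6817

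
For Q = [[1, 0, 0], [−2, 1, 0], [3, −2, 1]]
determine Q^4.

[[1, 0, 0], [−8, 1, 0], [36, −8, 1]]

Q = I + N where N = [[0, 0, 0], [−2, 0, 0], [3, −2, 0]] is strictly lower-triangular, so N^3 = 0.
(I + N)^4 = I + 4·N + 6·N^2 = [[1, 0, 0], [−8, 1, 0], [36, −8, 1]].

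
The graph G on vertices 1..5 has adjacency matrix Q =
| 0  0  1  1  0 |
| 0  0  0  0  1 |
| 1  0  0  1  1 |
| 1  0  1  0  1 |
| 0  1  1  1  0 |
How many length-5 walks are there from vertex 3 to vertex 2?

10

The number of length-5 walks from vertex 3 to vertex 2 is entry (3,2) of Q⁵, where Q is the adjacency matrix.
Q² = [[2, 0, 1, 1, 2], [0, 1, 1, 1, 0], [1, 1, 3, 2, 1], [1, 1, 2, 3, 1], [2, 0, 1, 1, 3]]
Q³ = [[2, 2, 5, 5, 2], [2, 0, 1, 1, 3], [5, 1, 4, 5, 6], [5, 1, 5, 4, 6], [2, 3, 6, 6, 2]]
Q⁴ = [[10, 2, 9, 9, 12], [2, 3, 6, 6, 2], [9, 6, 16, 15, 10], [9, 6, 15, 16, 10], [12, 2, 10, 10, 15]]
Q⁵ = [[18, 12, 31, 31, 20], [12, 2, 10, 10, 15], [31, 10, 34, 35, 37], [31, 10, 35, 34, 37], [20, 15, 37, 37, 22]]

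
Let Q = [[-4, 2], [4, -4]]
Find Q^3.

[[-160, 112], [224, -160]]

Q^2 = [[24, -16], [-32, 24]]
Q^3 = [[-160, 112], [224, -160]]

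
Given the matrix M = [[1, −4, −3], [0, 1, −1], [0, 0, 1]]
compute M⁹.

[[1, −36, 117], [0, 1, −9], [0, 0, 1]]

M = I + N where N = [[0, −4, −3], [0, 0, −1], [0, 0, 0]] is strictly upper-triangular, so N³ = 0.
(I + N)⁹ = I + 9·N + 36·N² = [[1, −36, 117], [0, 1, −9], [0, 0, 1]].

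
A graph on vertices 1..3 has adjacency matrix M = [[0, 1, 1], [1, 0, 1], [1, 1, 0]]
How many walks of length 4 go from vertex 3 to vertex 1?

5

The number of length-4 walks from vertex 3 to vertex 1 is entry (3,1) of M^4, where M is the adjacency matrix.
M^2 = [[2, 1, 1], [1, 2, 1], [1, 1, 2]]
M^3 = [[2, 3, 3], [3, 2, 3], [3, 3, 2]]
M^4 = [[6, 5, 5], [5, 6, 5], [5, 5, 6]]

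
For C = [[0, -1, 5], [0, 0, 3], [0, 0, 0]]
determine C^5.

[[0, 0, 0], [0, 0, 0], [0, 0, 0]]

C is strictly triangular, hence nilpotent: C^3 = 0, so C^5 = 0.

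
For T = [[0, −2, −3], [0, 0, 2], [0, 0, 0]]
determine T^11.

T is strictly triangular, hence nilpotent: T^3 = 0, so T^11 = 0.

[[0, 0, 0], [0, 0, 0], [0, 0, 0]]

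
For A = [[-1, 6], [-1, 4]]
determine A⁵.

[[-61, 186], [-31, 94]]

tr A = 3 and det A = 2, so the characteristic polynomial is λ² − (3)λ + (2) with roots 1 and 2.
Eigenvectors give P = [[3, 2], [1, 1]] with P⁻¹ = [[1, -2], [-1, 3]], and A = P·diag(1, 2)·P⁻¹.
Then A⁵ = P·diag(1, 32)·P⁻¹ = [[3, 64], [1, 32]] · [[1, -2], [-1, 3]] = [[-61, 186], [-31, 94]].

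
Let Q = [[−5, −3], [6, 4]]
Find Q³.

[[−17, −9], [18, 10]]

tr Q = −1 and det Q = −2, so the characteristic polynomial is λ² − (−1)λ + (−2) with roots −2 and 1.
Eigenvectors give P = [[1, 1], [−1, −2]] with P⁻¹ = [[2, 1], [−1, −1]], and Q = P·diag(−2, 1)·P⁻¹.
Then Q³ = P·diag(−8, 1)·P⁻¹ = [[−8, 1], [8, −2]] · [[2, 1], [−1, −1]] = [[−17, −9], [18, 10]].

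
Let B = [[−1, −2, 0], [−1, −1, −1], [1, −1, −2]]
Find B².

[[3, 4, 2], [1, 4, 3], [−2, 1, 5]]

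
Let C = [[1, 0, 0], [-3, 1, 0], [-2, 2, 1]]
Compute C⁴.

[[1, 0, 0], [-12, 1, 0], [-44, 8, 1]]

C = I + N where N = [[0, 0, 0], [-3, 0, 0], [-2, 2, 0]] is strictly lower-triangular, so N³ = 0.
(I + N)⁴ = I + 4·N + 6·N² = [[1, 0, 0], [-12, 1, 0], [-44, 8, 1]].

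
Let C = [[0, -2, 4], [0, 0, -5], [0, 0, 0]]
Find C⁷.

[[0, 0, 0], [0, 0, 0], [0, 0, 0]]

C is strictly triangular, hence nilpotent: C³ = 0, so C⁷ = 0.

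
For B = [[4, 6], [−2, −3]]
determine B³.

B² = B (a projection; rank 1, trace 1), so B³ = B.

[[4, 6], [−2, −3]]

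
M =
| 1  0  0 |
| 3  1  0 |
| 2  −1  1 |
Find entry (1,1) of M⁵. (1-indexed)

1

M = I + N where N = [[0, 0, 0], [3, 0, 0], [2, −1, 0]] is strictly lower-triangular, so N³ = 0.
(I + N)⁵ = I + 5·N + 10·N² = [[1, 0, 0], [15, 1, 0], [−20, −5, 1]].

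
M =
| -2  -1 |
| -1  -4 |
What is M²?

[[5, 6], [6, 17]]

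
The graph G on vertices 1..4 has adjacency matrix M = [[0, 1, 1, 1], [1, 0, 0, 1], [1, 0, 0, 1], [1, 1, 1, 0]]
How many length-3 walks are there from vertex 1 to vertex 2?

5

The number of length-3 walks from vertex 1 to vertex 2 is entry (1,2) of M^3, where M is the adjacency matrix.
M^2 = [[3, 1, 1, 2], [1, 2, 2, 1], [1, 2, 2, 1], [2, 1, 1, 3]]
M^3 = [[4, 5, 5, 5], [5, 2, 2, 5], [5, 2, 2, 5], [5, 5, 5, 4]]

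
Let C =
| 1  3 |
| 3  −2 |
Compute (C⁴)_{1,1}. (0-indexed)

C² = [[10, −3], [−3, 13]]
C³ = [[1, 36], [36, −35]]
C⁴ = [[109, −69], [−69, 178]]

178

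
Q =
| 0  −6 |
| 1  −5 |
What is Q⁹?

tr Q = −5 and det Q = 6, so the characteristic polynomial is λ² − (−5)λ + (6) with roots −2 and −3.
Eigenvectors give P = [[−3, 2], [−1, 1]] with P⁻¹ = [[−1, 2], [−1, 3]], and Q = P·diag(−2, −3)·P⁻¹.
Then Q⁹ = P·diag(−512, −19683)·P⁻¹ = [[1536, −39366], [512, −19683]] · [[−1, 2], [−1, 3]] = [[37830, −115026], [19171, −58025]].

[[37830, −115026], [19171, −58025]]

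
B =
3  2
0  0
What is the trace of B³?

27

B² = [[9, 6], [0, 0]]
B³ = [[27, 18], [0, 0]]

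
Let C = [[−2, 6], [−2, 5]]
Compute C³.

[[−20, 42], [−14, 29]]

tr C = 3 and det C = 2, so the characteristic polynomial is λ² − (3)λ + (2) with roots 2 and 1.
Eigenvectors give P = [[−3, 2], [−2, 1]] with P⁻¹ = [[1, −2], [2, −3]], and C = P·diag(2, 1)·P⁻¹.
Then C³ = P·diag(8, 1)·P⁻¹ = [[−24, 2], [−16, 1]] · [[1, −2], [2, −3]] = [[−20, 42], [−14, 29]].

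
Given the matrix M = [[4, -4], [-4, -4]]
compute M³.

[[128, -128], [-128, -128]]

M² = [[32, 0], [0, 32]]
M³ = [[128, -128], [-128, -128]]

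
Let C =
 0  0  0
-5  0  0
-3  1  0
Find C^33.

[[0, 0, 0], [0, 0, 0], [0, 0, 0]]

C is strictly triangular, hence nilpotent: C^3 = 0, so C^33 = 0.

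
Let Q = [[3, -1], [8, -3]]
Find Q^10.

Q² = I (check: tr Q = 0 and det Q = -1), so Q^10 = I since 10 is even.

[[1, 0], [0, 1]]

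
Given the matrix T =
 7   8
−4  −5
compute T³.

tr T = 2 and det T = −3, so the characteristic polynomial is λ² − (2)λ + (−3) with roots 3 and −1.
Eigenvectors give P = [[−2, −1], [1, 1]] with P⁻¹ = [[−1, −1], [1, 2]], and T = P·diag(3, −1)·P⁻¹.
Then T³ = P·diag(27, −1)·P⁻¹ = [[−54, 1], [27, −1]] · [[−1, −1], [1, 2]] = [[55, 56], [−28, −29]].

[[55, 56], [−28, −29]]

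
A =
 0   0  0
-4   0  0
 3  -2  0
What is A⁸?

A is strictly triangular, hence nilpotent: A³ = 0, so A⁸ = 0.

[[0, 0, 0], [0, 0, 0], [0, 0, 0]]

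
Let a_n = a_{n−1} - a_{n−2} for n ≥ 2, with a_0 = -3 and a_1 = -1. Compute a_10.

1

With companion matrix B = [[1, -1], [1, 0]], [a_n, a_{n−1}]ᵀ = B·[a_{n−1}, a_{n−2}]ᵀ, so [a_10, a_9]ᵀ = B^9·[a_1, a_0]ᵀ.
B^9 = [[-1, 0], [0, -1]], giving [a_10, a_9]ᵀ = [[1], [3]].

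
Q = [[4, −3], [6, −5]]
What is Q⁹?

tr Q = −1 and det Q = −2, so the characteristic polynomial is λ² − (−1)λ + (−2) with roots −2 and 1.
Eigenvectors give P = [[−1, 1], [−2, 1]] with P⁻¹ = [[1, −1], [2, −1]], and Q = P·diag(−2, 1)·P⁻¹.
Then Q⁹ = P·diag(−512, 1)·P⁻¹ = [[512, 1], [1024, 1]] · [[1, −1], [2, −1]] = [[514, −513], [1026, −1025]].

[[514, −513], [1026, −1025]]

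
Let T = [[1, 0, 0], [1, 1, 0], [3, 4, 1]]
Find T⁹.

T = I + N where N = [[0, 0, 0], [1, 0, 0], [3, 4, 0]] is strictly lower-triangular, so N³ = 0.
(I + N)⁹ = I + 9·N + 36·N² = [[1, 0, 0], [9, 1, 0], [171, 36, 1]].

[[1, 0, 0], [9, 1, 0], [171, 36, 1]]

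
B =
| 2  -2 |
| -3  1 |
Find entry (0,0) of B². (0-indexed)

10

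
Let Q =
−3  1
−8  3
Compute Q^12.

[[1, 0], [0, 1]]

Q² = I (check: tr Q = 0 and det Q = −1), so Q^12 = I since 12 is even.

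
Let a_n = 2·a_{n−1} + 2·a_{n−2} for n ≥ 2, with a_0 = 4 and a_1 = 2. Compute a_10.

With companion matrix M = [[2, 2], [1, 0]], [a_n, a_{n−1}]ᵀ = M·[a_{n−1}, a_{n−2}]ᵀ, so [a_10, a_9]ᵀ = M^9·[a_1, a_0]ᵀ.
M^9 = [[6688, 4896], [2448, 1792]], giving [a_10, a_9]ᵀ = [[32960], [12064]].

32960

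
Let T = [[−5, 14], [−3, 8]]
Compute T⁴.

[[−89, 210], [−45, 106]]

tr T = 3 and det T = 2, so the characteristic polynomial is λ² − (3)λ + (2) with roots 2 and 1.
Eigenvectors give P = [[2, 7], [1, 3]] with P⁻¹ = [[−3, 7], [1, −2]], and T = P·diag(2, 1)·P⁻¹.
Then T⁴ = P·diag(16, 1)·P⁻¹ = [[32, 7], [16, 3]] · [[−3, 7], [1, −2]] = [[−89, 210], [−45, 106]].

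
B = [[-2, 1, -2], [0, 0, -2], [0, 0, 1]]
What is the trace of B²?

5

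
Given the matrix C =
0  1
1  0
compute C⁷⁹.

[[0, 1], [1, 0]]

C² = I (check: tr C = 0 and det C = -1), so C⁷⁹ = C since 79 is odd.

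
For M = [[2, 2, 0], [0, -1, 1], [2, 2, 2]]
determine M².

[[4, 2, 2], [2, 3, 1], [8, 6, 6]]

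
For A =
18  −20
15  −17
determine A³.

tr A = 1 and det A = −6, so the characteristic polynomial is λ² − (1)λ + (−6) with roots 3 and −2.
Eigenvectors give P = [[4, 1], [3, 1]] with P⁻¹ = [[1, −1], [−3, 4]], and A = P·diag(3, −2)·P⁻¹.
Then A³ = P·diag(27, −8)·P⁻¹ = [[108, −8], [81, −8]] · [[1, −1], [−3, 4]] = [[132, −140], [105, −113]].

[[132, −140], [105, −113]]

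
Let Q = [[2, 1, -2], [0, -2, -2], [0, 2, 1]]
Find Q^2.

[[4, -4, -8], [0, 0, 2], [0, -2, -3]]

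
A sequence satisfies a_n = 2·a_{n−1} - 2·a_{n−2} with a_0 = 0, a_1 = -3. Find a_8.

With companion matrix B = [[2, -2], [1, 0]], [a_n, a_{n−1}]ᵀ = B·[a_{n−1}, a_{n−2}]ᵀ, so [a_8, a_7]ᵀ = B^7·[a_1, a_0]ᵀ.
B^7 = [[0, 16], [-8, 16]], giving [a_8, a_7]ᵀ = [[0], [24]].

0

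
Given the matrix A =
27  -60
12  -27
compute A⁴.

tr A = 0 and det A = -9, so the characteristic polynomial is λ² − (0)λ + (-9) with roots 3 and -3.
Eigenvectors give P = [[5, 2], [2, 1]] with P⁻¹ = [[1, -2], [-2, 5]], and A = P·diag(3, -3)·P⁻¹.
Then A⁴ = P·diag(81, 81)·P⁻¹ = [[405, 162], [162, 81]] · [[1, -2], [-2, 5]] = [[81, 0], [0, 81]].

[[81, 0], [0, 81]]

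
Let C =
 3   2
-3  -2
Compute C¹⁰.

[[3, 2], [-3, -2]]

C² = C (a projection; rank 1, trace 1), so C¹⁰ = C.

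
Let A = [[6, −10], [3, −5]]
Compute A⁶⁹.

[[6, −10], [3, −5]]

A² = A (a projection; rank 1, trace 1), so A⁶⁹ = A.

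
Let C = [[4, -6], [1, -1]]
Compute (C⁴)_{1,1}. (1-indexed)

46

tr C = 3 and det C = 2, so the characteristic polynomial is λ² − (3)λ + (2) with roots 2 and 1.
Eigenvectors give P = [[3, 2], [1, 1]] with P⁻¹ = [[1, -2], [-1, 3]], and C = P·diag(2, 1)·P⁻¹.
Then C⁴ = P·diag(16, 1)·P⁻¹ = [[48, 2], [16, 1]] · [[1, -2], [-1, 3]] = [[46, -90], [15, -29]].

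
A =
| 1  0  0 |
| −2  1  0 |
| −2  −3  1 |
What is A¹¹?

A = I + N where N = [[0, 0, 0], [−2, 0, 0], [−2, −3, 0]] is strictly lower-triangular, so N³ = 0.
(I + N)¹¹ = I + 11·N + 55·N² = [[1, 0, 0], [−22, 1, 0], [308, −33, 1]].

[[1, 0, 0], [−22, 1, 0], [308, −33, 1]]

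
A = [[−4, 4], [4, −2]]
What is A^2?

[[32, −24], [−24, 20]]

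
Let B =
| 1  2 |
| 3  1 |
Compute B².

[[7, 4], [6, 7]]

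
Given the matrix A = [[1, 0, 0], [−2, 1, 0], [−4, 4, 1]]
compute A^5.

[[1, 0, 0], [−10, 1, 0], [−100, 20, 1]]

A = I + N where N = [[0, 0, 0], [−2, 0, 0], [−4, 4, 0]] is strictly lower-triangular, so N^3 = 0.
(I + N)^5 = I + 5·N + 10·N^2 = [[1, 0, 0], [−10, 1, 0], [−100, 20, 1]].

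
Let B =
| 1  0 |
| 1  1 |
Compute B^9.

B = I + N where N = [[0, 0], [1, 0]] is strictly lower-triangular, so N^2 = 0.
(I + N)^9 = I + 9·N = [[1, 0], [9, 1]].

[[1, 0], [9, 1]]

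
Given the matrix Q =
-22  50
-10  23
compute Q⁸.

[[-24964, 63050], [-12610, 31781]]

tr Q = 1 and det Q = -6, so the characteristic polynomial is λ² − (1)λ + (-6) with roots 3 and -2.
Eigenvectors give P = [[-2, 5], [-1, 2]] with P⁻¹ = [[2, -5], [1, -2]], and Q = P·diag(3, -2)·P⁻¹.
Then Q⁸ = P·diag(6561, 256)·P⁻¹ = [[-13122, 1280], [-6561, 512]] · [[2, -5], [1, -2]] = [[-24964, 63050], [-12610, 31781]].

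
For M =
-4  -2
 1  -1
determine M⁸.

[[12866, 12610], [-6305, -6049]]

tr M = -5 and det M = 6, so the characteristic polynomial is λ² − (-5)λ + (6) with roots -2 and -3.
Eigenvectors give P = [[-1, -2], [1, 1]] with P⁻¹ = [[1, 2], [-1, -1]], and M = P·diag(-2, -3)·P⁻¹.
Then M⁸ = P·diag(256, 6561)·P⁻¹ = [[-256, -13122], [256, 6561]] · [[1, 2], [-1, -1]] = [[12866, 12610], [-6305, -6049]].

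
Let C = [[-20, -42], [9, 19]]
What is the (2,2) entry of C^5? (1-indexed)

tr C = -1 and det C = -2, so the characteristic polynomial is λ² − (-1)λ + (-2) with roots -2 and 1.
Eigenvectors give P = [[-7, 2], [3, -1]] with P⁻¹ = [[-1, -2], [-3, -7]], and C = P·diag(-2, 1)·P⁻¹.
Then C^5 = P·diag(-32, 1)·P⁻¹ = [[224, 2], [-96, -1]] · [[-1, -2], [-3, -7]] = [[-230, -462], [99, 199]].

199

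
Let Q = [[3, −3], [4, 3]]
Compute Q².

[[−3, −18], [24, −3]]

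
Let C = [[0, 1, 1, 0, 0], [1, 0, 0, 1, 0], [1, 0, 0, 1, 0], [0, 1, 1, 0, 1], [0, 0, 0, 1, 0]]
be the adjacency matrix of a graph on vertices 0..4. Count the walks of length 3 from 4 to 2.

The number of length-3 walks from vertex 4 to vertex 2 is entry (4,2) of C³, where C is the adjacency matrix.
C² = [[2, 0, 0, 2, 0], [0, 2, 2, 0, 1], [0, 2, 2, 0, 1], [2, 0, 0, 3, 0], [0, 1, 1, 0, 1]]
C³ = [[0, 4, 4, 0, 2], [4, 0, 0, 5, 0], [4, 0, 0, 5, 0], [0, 5, 5, 0, 3], [2, 0, 0, 3, 0]]

0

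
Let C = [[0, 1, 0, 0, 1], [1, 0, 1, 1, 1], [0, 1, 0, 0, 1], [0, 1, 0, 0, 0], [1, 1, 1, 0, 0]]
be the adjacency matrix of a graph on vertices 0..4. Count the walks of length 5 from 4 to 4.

36

The number of length-5 walks from vertex 4 to vertex 4 is entry (4,4) of C⁵, where C is the adjacency matrix.
C² = [[2, 1, 2, 1, 1], [1, 4, 1, 0, 2], [2, 1, 2, 1, 1], [1, 0, 1, 1, 1], [1, 2, 1, 1, 3]]
C³ = [[2, 6, 2, 1, 5], [6, 4, 6, 4, 6], [2, 6, 2, 1, 5], [1, 4, 1, 0, 2], [5, 6, 5, 2, 4]]
C⁴ = [[11, 10, 11, 6, 10], [10, 22, 10, 4, 16], [11, 10, 11, 6, 10], [6, 4, 6, 4, 6], [10, 16, 10, 6, 16]]
C⁵ = [[20, 38, 20, 10, 32], [38, 40, 38, 22, 42], [20, 38, 20, 10, 32], [10, 22, 10, 4, 16], [32, 42, 32, 16, 36]]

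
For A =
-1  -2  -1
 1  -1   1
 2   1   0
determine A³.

[[4, 2, 6], [-4, -2, 0], [-6, 6, -4]]

A² = [[-3, 3, -1], [0, 0, -2], [-1, -5, -1]]
A³ = [[4, 2, 6], [-4, -2, 0], [-6, 6, -4]]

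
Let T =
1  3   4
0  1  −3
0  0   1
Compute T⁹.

T = I + N where N = [[0, 3, 4], [0, 0, −3], [0, 0, 0]] is strictly upper-triangular, so N³ = 0.
(I + N)⁹ = I + 9·N + 36·N² = [[1, 27, −288], [0, 1, −27], [0, 0, 1]].

[[1, 27, −288], [0, 1, −27], [0, 0, 1]]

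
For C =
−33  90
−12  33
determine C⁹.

tr C = 0 and det C = −9, so the characteristic polynomial is λ² − (0)λ + (−9) with roots −3 and 3.
Eigenvectors give P = [[3, 5], [1, 2]] with P⁻¹ = [[2, −5], [−1, 3]], and C = P·diag(−3, 3)·P⁻¹.
Then C⁹ = P·diag(−19683, 19683)·P⁻¹ = [[−59049, 98415], [−19683, 39366]] · [[2, −5], [−1, 3]] = [[−216513, 590490], [−78732, 216513]].

[[−216513, 590490], [−78732, 216513]]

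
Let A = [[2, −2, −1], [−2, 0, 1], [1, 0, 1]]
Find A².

[[7, −4, −5], [−3, 4, 3], [3, −2, 0]]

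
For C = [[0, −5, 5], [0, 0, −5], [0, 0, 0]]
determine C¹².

C is strictly triangular, hence nilpotent: C³ = 0, so C¹² = 0.

[[0, 0, 0], [0, 0, 0], [0, 0, 0]]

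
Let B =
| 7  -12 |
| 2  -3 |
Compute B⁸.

[[19681, -39360], [6560, -13119]]

tr B = 4 and det B = 3, so the characteristic polynomial is λ² − (4)λ + (3) with roots 1 and 3.
Eigenvectors give P = [[2, 3], [1, 1]] with P⁻¹ = [[-1, 3], [1, -2]], and B = P·diag(1, 3)·P⁻¹.
Then B⁸ = P·diag(1, 6561)·P⁻¹ = [[2, 19683], [1, 6561]] · [[-1, 3], [1, -2]] = [[19681, -39360], [6560, -13119]].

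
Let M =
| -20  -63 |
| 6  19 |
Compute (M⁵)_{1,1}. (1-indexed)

-230

tr M = -1 and det M = -2, so the characteristic polynomial is λ² − (-1)λ + (-2) with roots 1 and -2.
Eigenvectors give P = [[-3, 7], [1, -2]] with P⁻¹ = [[2, 7], [1, 3]], and M = P·diag(1, -2)·P⁻¹.
Then M⁵ = P·diag(1, -32)·P⁻¹ = [[-3, -224], [1, 64]] · [[2, 7], [1, 3]] = [[-230, -693], [66, 199]].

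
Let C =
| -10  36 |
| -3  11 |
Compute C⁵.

[[-100, 396], [-33, 131]]

tr C = 1 and det C = -2, so the characteristic polynomial is λ² − (1)λ + (-2) with roots 2 and -1.
Eigenvectors give P = [[3, 4], [1, 1]] with P⁻¹ = [[-1, 4], [1, -3]], and C = P·diag(2, -1)·P⁻¹.
Then C⁵ = P·diag(32, -1)·P⁻¹ = [[96, -4], [32, -1]] · [[-1, 4], [1, -3]] = [[-100, 396], [-33, 131]].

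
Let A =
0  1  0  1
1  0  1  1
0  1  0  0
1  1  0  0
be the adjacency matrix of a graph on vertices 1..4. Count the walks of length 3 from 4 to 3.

1

The number of length-3 walks from vertex 4 to vertex 3 is entry (4,3) of A³, where A is the adjacency matrix.
A² = [[2, 1, 1, 1], [1, 3, 0, 1], [1, 0, 1, 1], [1, 1, 1, 2]]
A³ = [[2, 4, 1, 3], [4, 2, 3, 4], [1, 3, 0, 1], [3, 4, 1, 2]]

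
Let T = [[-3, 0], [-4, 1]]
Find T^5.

tr T = -2 and det T = -3, so the characteristic polynomial is λ² − (-2)λ + (-3) with roots 1 and -3.
Eigenvectors give P = [[0, -1], [-1, -1]] with P⁻¹ = [[1, -1], [-1, 0]], and T = P·diag(1, -3)·P⁻¹.
Then T^5 = P·diag(1, -243)·P⁻¹ = [[0, 243], [-1, 243]] · [[1, -1], [-1, 0]] = [[-243, 0], [-244, 1]].

[[-243, 0], [-244, 1]]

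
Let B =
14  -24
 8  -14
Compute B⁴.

[[16, 0], [0, 16]]

tr B = 0 and det B = -4, so the characteristic polynomial is λ² − (0)λ + (-4) with roots -2 and 2.
Eigenvectors give P = [[-3, 2], [-2, 1]] with P⁻¹ = [[1, -2], [2, -3]], and B = P·diag(-2, 2)·P⁻¹.
Then B⁴ = P·diag(16, 16)·P⁻¹ = [[-48, 32], [-32, 16]] · [[1, -2], [2, -3]] = [[16, 0], [0, 16]].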